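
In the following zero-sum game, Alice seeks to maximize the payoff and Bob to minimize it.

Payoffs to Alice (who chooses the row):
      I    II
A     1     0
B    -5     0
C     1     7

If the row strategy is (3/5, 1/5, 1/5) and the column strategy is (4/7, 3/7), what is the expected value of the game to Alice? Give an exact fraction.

17/35

Against (4/7, 3/7), each row's expected payoff is A: 4/7; B: -20/7; C: 25/7.
Taking the (3/5, 1/5, 1/5)-weighted average: (3/5)·(4/7) + (1/5)·(-20/7) + (1/5)·(25/7) = 17/35.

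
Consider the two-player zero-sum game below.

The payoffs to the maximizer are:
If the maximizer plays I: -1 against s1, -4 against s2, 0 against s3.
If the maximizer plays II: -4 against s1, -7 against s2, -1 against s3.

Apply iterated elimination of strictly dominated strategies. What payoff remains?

Column s1 is strictly dominated by s2 for the minimizer (-4<-1, -7<-4); eliminate s1.
Column s3 is strictly dominated by s2 for the minimizer (-4<0, -7<-1); eliminate s3.
Row II is strictly dominated by row I (-4>-7); eliminate II.
Only (I, s2) remains, with payoff -4.

-4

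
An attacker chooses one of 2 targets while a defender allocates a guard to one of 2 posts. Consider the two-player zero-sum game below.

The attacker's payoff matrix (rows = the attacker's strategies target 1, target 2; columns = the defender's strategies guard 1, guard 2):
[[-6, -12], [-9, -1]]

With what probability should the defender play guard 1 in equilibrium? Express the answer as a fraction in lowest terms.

Row minima are -12 and -9, so the attacker's maximin is -9; column maxima are -6 and -1, so the defender's minimax is -6. These differ, so the equilibrium is in mixed strategies.
Let the defender play guard 1 with probability q. The attacker is indifferent when −6q − 12(1−q) = −9q − (1−q), giving q = 11/14.

11/14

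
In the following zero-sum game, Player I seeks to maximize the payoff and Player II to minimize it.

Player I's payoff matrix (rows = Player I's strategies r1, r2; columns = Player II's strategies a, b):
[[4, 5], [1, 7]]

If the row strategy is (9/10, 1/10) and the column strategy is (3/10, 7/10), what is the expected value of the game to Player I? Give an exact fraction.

19/4

Against (3/10, 7/10), each row's expected payoff is r1: 47/10; r2: 26/5.
Taking the (9/10, 1/10)-weighted average: (9/10)·(47/10) + (1/10)·(26/5) = 19/4.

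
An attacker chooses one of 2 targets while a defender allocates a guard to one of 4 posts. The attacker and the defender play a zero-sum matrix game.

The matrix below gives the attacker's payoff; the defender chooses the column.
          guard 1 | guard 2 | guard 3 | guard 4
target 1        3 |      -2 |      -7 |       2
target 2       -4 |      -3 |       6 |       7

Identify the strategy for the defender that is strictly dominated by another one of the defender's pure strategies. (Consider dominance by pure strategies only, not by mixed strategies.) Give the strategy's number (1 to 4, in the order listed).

The defender prefers columns that give the attacker less. Compare guard 4 with guard 2: -2 < 2, -3 < 7.
So guard 2 strictly dominates guard 4 for the defender; guard 4 is strictly dominated.

4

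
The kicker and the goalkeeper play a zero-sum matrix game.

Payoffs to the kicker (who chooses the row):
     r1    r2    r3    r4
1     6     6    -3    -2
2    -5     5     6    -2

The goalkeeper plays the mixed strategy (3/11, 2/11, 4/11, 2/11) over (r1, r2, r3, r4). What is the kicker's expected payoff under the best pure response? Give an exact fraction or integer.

1: (6)·(3/11) + (6)·(2/11) + (-3)·(4/11) + (-2)·(2/11) = 14/11.
2: (-5)·(3/11) + (5)·(2/11) + (6)·(4/11) + (-2)·(2/11) = 15/11.
The best pure response is 2 with expected payoff 15/11.

15/11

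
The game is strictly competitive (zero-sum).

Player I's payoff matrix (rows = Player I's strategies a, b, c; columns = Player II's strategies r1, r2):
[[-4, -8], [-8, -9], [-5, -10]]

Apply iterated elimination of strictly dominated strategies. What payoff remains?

Column r1 is strictly dominated by r2 for Player II (-8<-4, -9<-8, -10<-5); eliminate r1.
Row b is strictly dominated by row a (-8>-9); eliminate b.
Row c is strictly dominated by row a (-8>-10); eliminate c.
Only (a, r2) remains, with payoff -8.

-8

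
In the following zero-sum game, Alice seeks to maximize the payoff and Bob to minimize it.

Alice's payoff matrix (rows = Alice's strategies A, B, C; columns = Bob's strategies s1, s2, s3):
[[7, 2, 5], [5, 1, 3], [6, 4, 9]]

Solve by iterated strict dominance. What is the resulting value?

4

Row B is strictly dominated by row A (7>5, 2>1, 5>3); eliminate B.
Column s1 is strictly dominated by s2 for Bob (2<7, 4<6); eliminate s1.
Row A is strictly dominated by row C (4>2, 9>5); eliminate A.
Column s3 is strictly dominated by s2 for Bob (4<9); eliminate s3.
Only (C, s2) remains, with payoff 4.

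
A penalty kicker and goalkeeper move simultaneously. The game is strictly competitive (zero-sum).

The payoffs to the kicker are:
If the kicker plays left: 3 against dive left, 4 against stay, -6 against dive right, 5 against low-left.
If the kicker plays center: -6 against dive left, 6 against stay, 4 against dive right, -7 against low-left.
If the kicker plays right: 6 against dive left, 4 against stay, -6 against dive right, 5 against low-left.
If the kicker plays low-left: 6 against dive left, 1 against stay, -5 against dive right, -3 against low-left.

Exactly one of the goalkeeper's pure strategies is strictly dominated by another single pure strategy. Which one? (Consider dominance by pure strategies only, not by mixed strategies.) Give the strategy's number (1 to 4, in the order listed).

The goalkeeper prefers columns that give the kicker less. Compare stay with dive right: -6 < 4, 4 < 6, -6 < 4, -5 < 1.
So dive right strictly dominates stay for the goalkeeper; stay is strictly dominated.

2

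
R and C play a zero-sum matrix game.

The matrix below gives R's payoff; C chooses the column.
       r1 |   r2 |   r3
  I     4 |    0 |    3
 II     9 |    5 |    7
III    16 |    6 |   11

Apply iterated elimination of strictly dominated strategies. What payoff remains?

6

Column r1 is strictly dominated by r2 for C (0<4, 5<9, 6<16); eliminate r1.
Column r3 is strictly dominated by r2 for C (0<3, 5<7, 6<11); eliminate r3.
Row I is strictly dominated by row II (5>0); eliminate I.
Row II is strictly dominated by row III (6>5); eliminate II.
Only (III, r2) remains, with payoff 6.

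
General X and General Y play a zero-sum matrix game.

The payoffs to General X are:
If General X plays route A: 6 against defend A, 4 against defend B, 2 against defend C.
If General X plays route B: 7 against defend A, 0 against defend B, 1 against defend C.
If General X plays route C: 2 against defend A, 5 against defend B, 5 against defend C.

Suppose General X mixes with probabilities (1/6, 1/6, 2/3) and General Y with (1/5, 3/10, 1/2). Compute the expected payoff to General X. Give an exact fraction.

229/60

Against (1/5, 3/10, 1/2), each row's expected payoff is route A: 17/5; route B: 19/10; route C: 22/5.
Taking the (1/6, 1/6, 2/3)-weighted average: (1/6)·(17/5) + (1/6)·(19/10) + (2/3)·(22/5) = 229/60.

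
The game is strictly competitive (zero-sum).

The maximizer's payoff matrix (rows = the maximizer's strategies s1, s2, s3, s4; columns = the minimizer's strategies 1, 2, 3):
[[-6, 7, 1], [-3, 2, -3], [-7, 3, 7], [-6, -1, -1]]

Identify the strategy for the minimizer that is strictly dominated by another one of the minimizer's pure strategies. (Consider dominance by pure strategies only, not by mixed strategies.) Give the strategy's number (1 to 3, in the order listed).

2

The minimizer prefers columns that give the maximizer less. Compare 2 with 1: -6 < 7, -3 < 2, -7 < 3, -6 < -1.
So 1 strictly dominates 2 for the minimizer; 2 is strictly dominated.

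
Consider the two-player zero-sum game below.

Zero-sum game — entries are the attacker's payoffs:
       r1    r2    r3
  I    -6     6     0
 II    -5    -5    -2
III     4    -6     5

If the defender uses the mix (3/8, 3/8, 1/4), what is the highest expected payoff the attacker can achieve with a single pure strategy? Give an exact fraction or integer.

1/2

I: (-6)·(3/8) + (6)·(3/8) + (0)·(1/4) = 0.
II: (-5)·(3/8) + (-5)·(3/8) + (-2)·(1/4) = -17/4.
III: (4)·(3/8) + (-6)·(3/8) + (5)·(1/4) = 1/2.
The best pure response is III with expected payoff 1/2.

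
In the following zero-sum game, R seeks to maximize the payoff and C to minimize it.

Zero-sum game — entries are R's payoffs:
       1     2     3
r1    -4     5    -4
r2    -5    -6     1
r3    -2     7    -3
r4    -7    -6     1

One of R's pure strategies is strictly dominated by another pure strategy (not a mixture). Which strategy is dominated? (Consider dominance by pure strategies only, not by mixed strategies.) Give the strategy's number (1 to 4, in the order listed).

Compare r1 with r3: -2 > -4, 7 > 5, -3 > -4.
So r3 strictly dominates r1 for R; r1 is strictly dominated.

1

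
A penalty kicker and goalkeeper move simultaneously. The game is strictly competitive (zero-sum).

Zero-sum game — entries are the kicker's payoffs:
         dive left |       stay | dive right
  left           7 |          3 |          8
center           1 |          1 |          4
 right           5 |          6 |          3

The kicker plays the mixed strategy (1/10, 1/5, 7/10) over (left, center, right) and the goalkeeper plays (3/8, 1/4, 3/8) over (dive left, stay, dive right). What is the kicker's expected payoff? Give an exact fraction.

337/80

Against (3/8, 1/4, 3/8), each row's expected payoff is left: 51/8; center: 17/8; right: 9/2.
Taking the (1/10, 1/5, 7/10)-weighted average: (1/10)·(51/8) + (1/5)·(17/8) + (7/10)·(9/2) = 337/80.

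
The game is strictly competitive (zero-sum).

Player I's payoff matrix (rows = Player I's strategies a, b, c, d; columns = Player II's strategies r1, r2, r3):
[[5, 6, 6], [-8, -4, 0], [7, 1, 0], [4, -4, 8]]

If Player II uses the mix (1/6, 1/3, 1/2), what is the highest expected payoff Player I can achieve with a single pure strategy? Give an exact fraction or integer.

35/6

a: (5)·(1/6) + (6)·(1/3) + (6)·(1/2) = 35/6.
b: (-8)·(1/6) + (-4)·(1/3) + (0)·(1/2) = -8/3.
c: (7)·(1/6) + (1)·(1/3) + (0)·(1/2) = 3/2.
d: (4)·(1/6) + (-4)·(1/3) + (8)·(1/2) = 10/3.
The best pure response is a with expected payoff 35/6.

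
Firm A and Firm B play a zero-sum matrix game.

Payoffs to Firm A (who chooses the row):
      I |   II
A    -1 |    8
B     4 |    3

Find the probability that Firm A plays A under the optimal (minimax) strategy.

1/10

Row minima are -1 and 3, so Firm A's maximin is 3; column maxima are 4 and 8, so Firm B's minimax is 4. These differ, so the equilibrium is in mixed strategies.
Let Firm A play A with probability p. Firm B is indifferent when −p + 4(1−p) = 8p + 3(1−p), giving p = 1/10.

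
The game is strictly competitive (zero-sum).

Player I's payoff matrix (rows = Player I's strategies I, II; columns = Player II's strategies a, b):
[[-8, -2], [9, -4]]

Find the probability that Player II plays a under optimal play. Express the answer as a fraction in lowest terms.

Row minima are -8 and -4, so Player I's maximin is -4; column maxima are 9 and -2, so Player II's minimax is -2. These differ, so the equilibrium is in mixed strategies.
Let Player II play a with probability q. Player I is indifferent when −8q − 2(1−q) = 9q − 4(1−q), giving q = 2/19.

2/19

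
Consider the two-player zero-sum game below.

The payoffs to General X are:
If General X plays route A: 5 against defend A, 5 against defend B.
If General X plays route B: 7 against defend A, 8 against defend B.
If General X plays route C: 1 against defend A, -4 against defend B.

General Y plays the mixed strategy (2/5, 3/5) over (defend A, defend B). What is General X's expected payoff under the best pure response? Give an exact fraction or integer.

38/5

route A: (5)·(2/5) + (5)·(3/5) = 5.
route B: (7)·(2/5) + (8)·(3/5) = 38/5.
route C: (1)·(2/5) + (-4)·(3/5) = -2.
The best pure response is route B with expected payoff 38/5.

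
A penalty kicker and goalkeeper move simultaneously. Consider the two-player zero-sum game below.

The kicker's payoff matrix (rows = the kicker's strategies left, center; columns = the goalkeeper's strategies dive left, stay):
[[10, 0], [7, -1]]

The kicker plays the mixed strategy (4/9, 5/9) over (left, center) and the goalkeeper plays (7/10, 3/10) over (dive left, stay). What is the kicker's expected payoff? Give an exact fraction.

Against (7/10, 3/10), each row's expected payoff is left: 7; center: 23/5.
Taking the (4/9, 5/9)-weighted average: (4/9)·(7) + (5/9)·(23/5) = 17/3.

17/3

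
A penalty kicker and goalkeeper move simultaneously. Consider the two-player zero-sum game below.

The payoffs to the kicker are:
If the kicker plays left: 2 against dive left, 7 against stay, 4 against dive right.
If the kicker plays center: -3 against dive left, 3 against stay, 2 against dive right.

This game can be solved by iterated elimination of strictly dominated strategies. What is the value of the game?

Column dive right is strictly dominated by dive left for the goalkeeper (2<4, -3<2); eliminate dive right.
Row center is strictly dominated by row left (2>-3, 7>3); eliminate center.
Column stay is strictly dominated by dive left for the goalkeeper (2<7); eliminate stay.
Only (left, dive left) remains, with payoff 2.

2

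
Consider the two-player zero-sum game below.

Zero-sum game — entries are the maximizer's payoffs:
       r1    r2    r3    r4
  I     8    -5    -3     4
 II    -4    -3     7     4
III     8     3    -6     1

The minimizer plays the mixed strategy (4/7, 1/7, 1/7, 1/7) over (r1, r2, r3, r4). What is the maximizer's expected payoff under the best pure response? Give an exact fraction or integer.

30/7

I: (8)·(4/7) + (-5)·(1/7) + (-3)·(1/7) + (4)·(1/7) = 4.
II: (-4)·(4/7) + (-3)·(1/7) + (7)·(1/7) + (4)·(1/7) = -8/7.
III: (8)·(4/7) + (3)·(1/7) + (-6)·(1/7) + (1)·(1/7) = 30/7.
The best pure response is III with expected payoff 30/7.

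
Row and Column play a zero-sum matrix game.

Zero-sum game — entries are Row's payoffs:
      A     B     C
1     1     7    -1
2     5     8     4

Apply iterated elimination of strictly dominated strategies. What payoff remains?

4

Column B is strictly dominated by A for Column (1<7, 5<8); eliminate B.
Row 1 is strictly dominated by row 2 (5>1, 4>-1); eliminate 1.
Column A is strictly dominated by C for Column (4<5); eliminate A.
Only (2, C) remains, with payoff 4.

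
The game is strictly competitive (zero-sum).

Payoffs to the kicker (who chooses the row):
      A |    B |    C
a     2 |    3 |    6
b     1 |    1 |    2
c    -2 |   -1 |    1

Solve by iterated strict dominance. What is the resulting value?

2

Column C is strictly dominated by A for the goalkeeper (2<6, 1<2, -2<1); eliminate C.
Row b is strictly dominated by row a (2>1, 3>1); eliminate b.
Column B is strictly dominated by A for the goalkeeper (2<3, -2<-1); eliminate B.
Row c is strictly dominated by row a (2>-2); eliminate c.
Only (a, A) remains, with payoff 2.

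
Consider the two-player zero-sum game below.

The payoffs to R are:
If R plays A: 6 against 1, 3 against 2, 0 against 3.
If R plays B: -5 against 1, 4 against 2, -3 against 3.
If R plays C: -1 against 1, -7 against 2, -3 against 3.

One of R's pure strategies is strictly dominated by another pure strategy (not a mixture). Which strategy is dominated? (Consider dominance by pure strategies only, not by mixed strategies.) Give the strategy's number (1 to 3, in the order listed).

Compare C with A: 6 > -1, 3 > -7, 0 > -3.
So A strictly dominates C for R; C is strictly dominated.

3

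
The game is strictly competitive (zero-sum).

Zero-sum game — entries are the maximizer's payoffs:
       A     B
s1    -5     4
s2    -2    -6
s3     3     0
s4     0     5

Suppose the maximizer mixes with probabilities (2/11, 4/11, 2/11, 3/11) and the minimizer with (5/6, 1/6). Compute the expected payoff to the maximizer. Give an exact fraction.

Against (5/6, 1/6), each row's expected payoff is s1: -7/2; s2: -8/3; s3: 5/2; s4: 5/6.
Taking the (2/11, 4/11, 2/11, 3/11)-weighted average: (2/11)·(-7/2) + (4/11)·(-8/3) + (2/11)·(5/2) + (3/11)·(5/6) = -61/66.

-61/66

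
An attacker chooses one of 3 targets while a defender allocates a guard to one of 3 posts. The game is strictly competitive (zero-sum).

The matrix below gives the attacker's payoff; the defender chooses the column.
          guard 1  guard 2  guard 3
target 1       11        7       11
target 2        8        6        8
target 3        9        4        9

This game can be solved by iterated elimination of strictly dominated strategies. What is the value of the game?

7

Column guard 3 is strictly dominated by guard 2 for the defender (7<11, 6<8, 4<9); eliminate guard 3.
Column guard 1 is strictly dominated by guard 2 for the defender (7<11, 6<8, 4<9); eliminate guard 1.
Row target 2 is strictly dominated by row target 1 (7>6); eliminate target 2.
Row target 3 is strictly dominated by row target 1 (7>4); eliminate target 3.
Only (target 1, guard 2) remains, with payoff 7.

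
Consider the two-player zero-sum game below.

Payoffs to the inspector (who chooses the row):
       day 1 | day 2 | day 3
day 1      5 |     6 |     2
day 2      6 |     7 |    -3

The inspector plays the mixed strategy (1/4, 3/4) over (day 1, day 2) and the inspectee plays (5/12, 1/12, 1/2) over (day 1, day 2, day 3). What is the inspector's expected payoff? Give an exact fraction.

Against (5/12, 1/12, 1/2), each row's expected payoff is day 1: 43/12; day 2: 19/12.
Taking the (1/4, 3/4)-weighted average: (1/4)·(43/12) + (3/4)·(19/12) = 25/12.

25/12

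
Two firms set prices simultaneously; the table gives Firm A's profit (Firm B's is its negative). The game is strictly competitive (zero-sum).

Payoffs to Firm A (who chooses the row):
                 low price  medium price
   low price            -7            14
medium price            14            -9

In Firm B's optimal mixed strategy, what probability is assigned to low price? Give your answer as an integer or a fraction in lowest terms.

Row minima are -7 and -9, so Firm A's maximin is -7; column maxima are 14 and 14, so Firm B's minimax is 14. These differ, so the equilibrium is in mixed strategies.
Let Firm B play low price with probability q. Firm A is indifferent when −7q + 14(1−q) = 14q − 9(1−q), giving q = 23/44.

23/44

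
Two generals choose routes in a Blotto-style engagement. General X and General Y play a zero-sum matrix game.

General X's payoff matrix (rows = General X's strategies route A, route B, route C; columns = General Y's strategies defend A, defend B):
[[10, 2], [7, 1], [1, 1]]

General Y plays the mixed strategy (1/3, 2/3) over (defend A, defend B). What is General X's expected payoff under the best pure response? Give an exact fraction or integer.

route A: (10)·(1/3) + (2)·(2/3) = 14/3.
route B: (7)·(1/3) + (1)·(2/3) = 3.
route C: (1)·(1/3) + (1)·(2/3) = 1.
The best pure response is route A with expected payoff 14/3.

14/3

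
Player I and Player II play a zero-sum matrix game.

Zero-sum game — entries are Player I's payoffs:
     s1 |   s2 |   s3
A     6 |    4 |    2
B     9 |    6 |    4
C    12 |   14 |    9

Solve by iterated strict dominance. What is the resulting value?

Column s1 is strictly dominated by s3 for Player II (2<6, 4<9, 9<12); eliminate s1.
Row B is strictly dominated by row C (14>6, 9>4); eliminate B.
Column s2 is strictly dominated by s3 for Player II (2<4, 9<14); eliminate s2.
Row A is strictly dominated by row C (9>2); eliminate A.
Only (C, s3) remains, with payoff 9.

9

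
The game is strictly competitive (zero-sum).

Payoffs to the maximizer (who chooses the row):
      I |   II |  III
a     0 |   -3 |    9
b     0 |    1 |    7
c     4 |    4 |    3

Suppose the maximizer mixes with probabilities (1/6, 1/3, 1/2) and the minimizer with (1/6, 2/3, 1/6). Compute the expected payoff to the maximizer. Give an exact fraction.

Against (1/6, 2/3, 1/6), each row's expected payoff is a: -1/2; b: 11/6; c: 23/6.
Taking the (1/6, 1/3, 1/2)-weighted average: (1/6)·(-1/2) + (1/3)·(11/6) + (1/2)·(23/6) = 22/9.

22/9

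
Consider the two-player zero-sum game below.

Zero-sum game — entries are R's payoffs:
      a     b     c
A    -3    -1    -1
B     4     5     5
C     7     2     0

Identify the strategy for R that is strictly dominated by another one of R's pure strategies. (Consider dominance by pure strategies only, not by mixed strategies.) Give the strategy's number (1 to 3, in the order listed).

Compare A with B: 4 > -3, 5 > -1, 5 > -1.
So B strictly dominates A for R; A is strictly dominated.

1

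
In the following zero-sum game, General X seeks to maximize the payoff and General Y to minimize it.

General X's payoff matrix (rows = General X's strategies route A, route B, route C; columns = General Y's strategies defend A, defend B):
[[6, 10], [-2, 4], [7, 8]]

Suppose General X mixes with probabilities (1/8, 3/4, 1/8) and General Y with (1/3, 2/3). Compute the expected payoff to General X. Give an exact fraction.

Against (1/3, 2/3), each row's expected payoff is route A: 26/3; route B: 2; route C: 23/3.
Taking the (1/8, 3/4, 1/8)-weighted average: (1/8)·(26/3) + (3/4)·(2) + (1/8)·(23/3) = 85/24.

85/24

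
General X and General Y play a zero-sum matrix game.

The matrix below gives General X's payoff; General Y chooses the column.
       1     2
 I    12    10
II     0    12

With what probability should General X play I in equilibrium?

Row minima are 10 and 0, so General X's maximin is 10; column maxima are 12 and 12, so General Y's minimax is 12. These differ, so the equilibrium is in mixed strategies.
Let General X play I with probability p. General Y is indifferent when 12p = 10p + 12(1−p), giving p = 6/7.

6/7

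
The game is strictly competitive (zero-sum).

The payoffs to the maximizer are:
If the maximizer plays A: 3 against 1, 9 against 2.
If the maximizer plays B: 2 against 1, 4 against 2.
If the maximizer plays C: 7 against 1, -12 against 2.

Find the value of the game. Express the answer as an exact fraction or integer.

99/25

Row B is strictly dominated by row A, so the maximizer never plays it.
The remaining 2×2 game on (A, C) × (1, 2) has no saddle point. Let the maximizer play A with probability p; indifference gives 3p + 7(1−p) = 9p − 12(1−p), so p = 19/25.
Similarly the minimizer's optimal q on 1 is 21/25, and the value is 3·(21/25) + (9)·(4/25) = 99/25.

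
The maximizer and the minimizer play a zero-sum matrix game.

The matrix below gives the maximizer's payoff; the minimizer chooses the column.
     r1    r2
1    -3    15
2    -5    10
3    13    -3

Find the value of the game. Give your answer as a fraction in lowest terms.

93/17

Row 2 is strictly dominated by row 1, so the maximizer never plays it.
The remaining 2×2 game on (1, 3) × (r1, r2) has no saddle point. Let the maximizer play 1 with probability p; indifference gives −3p + 13(1−p) = 15p − 3(1−p), so p = 8/17.
Similarly the minimizer's optimal q on r1 is 9/17, and the value is -3·(9/17) + (15)·(8/17) = 93/17.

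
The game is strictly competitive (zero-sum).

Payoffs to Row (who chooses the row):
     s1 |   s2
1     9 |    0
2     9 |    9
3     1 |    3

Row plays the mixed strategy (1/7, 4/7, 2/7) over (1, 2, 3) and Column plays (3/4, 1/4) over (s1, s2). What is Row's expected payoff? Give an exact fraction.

183/28

Against (3/4, 1/4), each row's expected payoff is 1: 27/4; 2: 9; 3: 3/2.
Taking the (1/7, 4/7, 2/7)-weighted average: (1/7)·(27/4) + (4/7)·(9) + (2/7)·(3/2) = 183/28.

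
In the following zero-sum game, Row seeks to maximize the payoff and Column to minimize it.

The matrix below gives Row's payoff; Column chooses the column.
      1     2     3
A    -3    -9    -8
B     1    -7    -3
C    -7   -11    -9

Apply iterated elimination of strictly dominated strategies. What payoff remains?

Row C is strictly dominated by row A (-3>-7, -9>-11, -8>-9); eliminate C.
Column 1 is strictly dominated by 2 for Column (-9<-3, -7<1); eliminate 1.
Row A is strictly dominated by row B (-7>-9, -3>-8); eliminate A.
Column 3 is strictly dominated by 2 for Column (-7<-3); eliminate 3.
Only (B, 2) remains, with payoff -7.

-7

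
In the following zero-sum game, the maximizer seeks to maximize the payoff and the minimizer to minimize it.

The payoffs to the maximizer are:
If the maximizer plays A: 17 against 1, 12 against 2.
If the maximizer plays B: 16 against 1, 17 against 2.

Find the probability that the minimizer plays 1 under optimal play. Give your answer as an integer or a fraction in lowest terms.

Row minima are 12 and 16, so the maximizer's maximin is 16; column maxima are 17 and 17, so the minimizer's minimax is 17. These differ, so the equilibrium is in mixed strategies.
Let the minimizer play 1 with probability q. The maximizer is indifferent when 17q + 12(1−q) = 16q + 17(1−q), giving q = 5/6.

5/6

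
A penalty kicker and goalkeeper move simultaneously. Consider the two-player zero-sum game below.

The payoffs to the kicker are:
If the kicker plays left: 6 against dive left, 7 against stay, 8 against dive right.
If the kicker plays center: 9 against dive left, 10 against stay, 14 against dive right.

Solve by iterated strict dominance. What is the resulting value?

9

Row left is strictly dominated by row center (9>6, 10>7, 14>8); eliminate left.
Column dive right is strictly dominated by dive left for the goalkeeper (9<14); eliminate dive right.
Column stay is strictly dominated by dive left for the goalkeeper (9<10); eliminate stay.
Only (center, dive left) remains, with payoff 9.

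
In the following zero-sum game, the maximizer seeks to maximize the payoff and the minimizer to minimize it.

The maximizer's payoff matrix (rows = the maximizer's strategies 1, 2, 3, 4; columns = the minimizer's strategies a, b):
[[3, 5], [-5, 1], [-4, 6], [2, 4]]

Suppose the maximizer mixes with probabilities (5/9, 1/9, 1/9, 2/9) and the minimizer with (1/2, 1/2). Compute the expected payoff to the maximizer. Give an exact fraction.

Against (1/2, 1/2), each row's expected payoff is 1: 4; 2: -2; 3: 1; 4: 3.
Taking the (5/9, 1/9, 1/9, 2/9)-weighted average: (5/9)·(4) + (1/9)·(-2) + (1/9)·(1) + (2/9)·(3) = 25/9.

25/9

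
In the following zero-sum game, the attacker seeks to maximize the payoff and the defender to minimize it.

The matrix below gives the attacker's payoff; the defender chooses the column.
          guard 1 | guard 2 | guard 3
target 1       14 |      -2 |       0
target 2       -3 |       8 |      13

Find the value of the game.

106/27

Column guard 3 is strictly dominated by guard 2 for the defender (it gives the attacker more in every row).
The remaining 2×2 game on (target 1, target 2) × (guard 1, guard 2) has no saddle point. Let the attacker play target 1 with probability p; indifference gives 14p − 3(1−p) = −2p + 8(1−p), so p = 11/27.
Similarly the defender's optimal q on guard 1 is 10/27, and the value is 14·(10/27) + (-2)·(17/27) = 106/27.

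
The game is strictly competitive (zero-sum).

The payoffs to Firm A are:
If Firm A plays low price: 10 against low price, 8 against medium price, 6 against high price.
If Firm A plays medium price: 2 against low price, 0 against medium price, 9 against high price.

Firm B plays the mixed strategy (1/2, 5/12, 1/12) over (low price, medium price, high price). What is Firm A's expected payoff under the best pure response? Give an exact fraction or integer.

low price: (10)·(1/2) + (8)·(5/12) + (6)·(1/12) = 53/6.
medium price: (2)·(1/2) + (0)·(5/12) + (9)·(1/12) = 7/4.
The best pure response is low price with expected payoff 53/6.

53/6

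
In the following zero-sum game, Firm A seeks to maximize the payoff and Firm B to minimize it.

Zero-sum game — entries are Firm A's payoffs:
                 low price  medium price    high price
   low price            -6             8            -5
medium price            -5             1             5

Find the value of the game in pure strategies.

Row minima: -6, -5 → Firm A's maximin is -5.
Column maxima: -5, 8, 5 → Firm B's minimax is -5.
They coincide at (medium price, low price), so the value is -5.

-5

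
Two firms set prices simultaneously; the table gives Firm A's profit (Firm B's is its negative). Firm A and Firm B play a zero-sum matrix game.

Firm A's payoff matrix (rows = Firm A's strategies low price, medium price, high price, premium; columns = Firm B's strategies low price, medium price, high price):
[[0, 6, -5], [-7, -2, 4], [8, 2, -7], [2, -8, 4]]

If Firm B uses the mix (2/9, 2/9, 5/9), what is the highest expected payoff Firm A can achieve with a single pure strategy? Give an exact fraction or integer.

8/9

low price: (0)·(2/9) + (6)·(2/9) + (-5)·(5/9) = -13/9.
medium price: (-7)·(2/9) + (-2)·(2/9) + (4)·(5/9) = 2/9.
high price: (8)·(2/9) + (2)·(2/9) + (-7)·(5/9) = -5/3.
premium: (2)·(2/9) + (-8)·(2/9) + (4)·(5/9) = 8/9.
The best pure response is premium with expected payoff 8/9.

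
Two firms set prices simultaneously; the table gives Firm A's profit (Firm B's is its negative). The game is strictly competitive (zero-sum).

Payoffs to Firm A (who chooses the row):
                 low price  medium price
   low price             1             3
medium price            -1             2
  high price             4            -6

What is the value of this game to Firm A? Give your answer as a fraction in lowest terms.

3/2

Row medium price is strictly dominated by row low price, so Firm A never plays it.
The remaining 2×2 game on (low price, high price) × (low price, medium price) has no saddle point. Let Firm A play low price with probability p; indifference gives p + 4(1−p) = 3p − 6(1−p), so p = 5/6.
Similarly Firm B's optimal q on low price is 3/4, and the value is 1·(3/4) + (3)·(1/4) = 3/2.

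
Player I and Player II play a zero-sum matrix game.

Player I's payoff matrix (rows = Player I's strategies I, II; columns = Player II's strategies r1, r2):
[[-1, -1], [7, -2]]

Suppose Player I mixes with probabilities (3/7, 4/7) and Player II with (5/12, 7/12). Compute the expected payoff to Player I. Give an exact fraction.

Against (5/12, 7/12), each row's expected payoff is I: -1; II: 7/4.
Taking the (3/7, 4/7)-weighted average: (3/7)·(-1) + (4/7)·(7/4) = 4/7.

4/7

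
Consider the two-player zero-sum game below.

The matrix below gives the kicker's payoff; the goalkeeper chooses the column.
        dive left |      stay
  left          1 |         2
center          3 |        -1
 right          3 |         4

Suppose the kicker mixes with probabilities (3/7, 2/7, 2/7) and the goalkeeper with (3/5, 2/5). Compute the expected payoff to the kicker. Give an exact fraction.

69/35

Against (3/5, 2/5), each row's expected payoff is left: 7/5; center: 7/5; right: 17/5.
Taking the (3/7, 2/7, 2/7)-weighted average: (3/7)·(7/5) + (2/7)·(7/5) + (2/7)·(17/5) = 69/35.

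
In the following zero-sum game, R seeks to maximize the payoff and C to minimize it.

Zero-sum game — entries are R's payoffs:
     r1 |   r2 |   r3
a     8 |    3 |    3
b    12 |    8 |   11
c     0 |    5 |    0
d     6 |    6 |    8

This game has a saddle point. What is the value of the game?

Row minima: 3, 8, 0, 6 → R's maximin is 8.
Column maxima: 12, 8, 11 → C's minimax is 8.
They coincide at (b, r2), so the value is 8.

8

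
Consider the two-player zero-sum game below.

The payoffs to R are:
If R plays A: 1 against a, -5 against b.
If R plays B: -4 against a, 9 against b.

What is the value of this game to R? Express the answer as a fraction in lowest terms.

-11/19

Row minima are -5 and -4, so R's maximin is -4; column maxima are 1 and 9, so C's minimax is 1. These differ, so the equilibrium is in mixed strategies.
Let R play A with probability p. C is indifferent when p − 4(1−p) = −5p + 9(1−p), giving p = 13/19.
Let C play a with probability q. R is indifferent when q − 5(1−q) = −4q + 9(1−q), giving q = 14/19.
The value is 1·(14/19) + (-5)·(5/19) = -11/19.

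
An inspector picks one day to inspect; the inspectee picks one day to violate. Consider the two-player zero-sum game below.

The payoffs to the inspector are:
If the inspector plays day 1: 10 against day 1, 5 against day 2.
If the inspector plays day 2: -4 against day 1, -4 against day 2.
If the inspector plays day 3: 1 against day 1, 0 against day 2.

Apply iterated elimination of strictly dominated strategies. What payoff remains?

5

Row day 3 is strictly dominated by row day 1 (10>1, 5>0); eliminate day 3.
Row day 2 is strictly dominated by row day 1 (10>-4, 5>-4); eliminate day 2.
Column day 1 is strictly dominated by day 2 for the inspectee (5<10); eliminate day 1.
Only (day 1, day 2) remains, with payoff 5.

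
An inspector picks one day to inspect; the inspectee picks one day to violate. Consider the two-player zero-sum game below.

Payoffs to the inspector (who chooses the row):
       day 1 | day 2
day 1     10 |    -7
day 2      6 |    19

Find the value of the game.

116/15

Row minima are -7 and 6, so the inspector's maximin is 6; column maxima are 10 and 19, so the inspectee's minimax is 10. These differ, so the equilibrium is in mixed strategies.
Let the inspector play day 1 with probability p. The inspectee is indifferent when 10p + 6(1−p) = −7p + 19(1−p), giving p = 13/30.
Let the inspectee play day 1 with probability q. The inspector is indifferent when 10q − 7(1−q) = 6q + 19(1−q), giving q = 13/15.
The value is 10·(13/15) + (-7)·(2/15) = 116/15.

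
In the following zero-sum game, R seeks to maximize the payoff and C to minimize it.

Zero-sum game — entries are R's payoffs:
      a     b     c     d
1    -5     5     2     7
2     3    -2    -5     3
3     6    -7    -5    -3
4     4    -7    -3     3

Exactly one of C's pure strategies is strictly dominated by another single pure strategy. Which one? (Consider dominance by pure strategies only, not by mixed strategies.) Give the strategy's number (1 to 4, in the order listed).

C prefers columns that give R less. Compare d with b: 5 < 7, -2 < 3, -7 < -3, -7 < 3.
So b strictly dominates d for C; d is strictly dominated.

4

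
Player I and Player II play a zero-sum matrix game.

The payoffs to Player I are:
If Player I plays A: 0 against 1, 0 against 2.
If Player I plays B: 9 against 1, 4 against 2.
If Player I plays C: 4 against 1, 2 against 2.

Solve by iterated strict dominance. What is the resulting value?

Row A is strictly dominated by row B (9>0, 4>0); eliminate A.
Column 1 is strictly dominated by 2 for Player II (4<9, 2<4); eliminate 1.
Row C is strictly dominated by row B (4>2); eliminate C.
Only (B, 2) remains, with payoff 4.

4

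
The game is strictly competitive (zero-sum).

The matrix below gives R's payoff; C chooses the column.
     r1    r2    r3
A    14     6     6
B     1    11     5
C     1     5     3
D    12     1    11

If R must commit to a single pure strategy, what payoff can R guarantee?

The worst-case payoff for each row is A: 6, B: 1, C: 1, D: 1.
The best of these is 6.

6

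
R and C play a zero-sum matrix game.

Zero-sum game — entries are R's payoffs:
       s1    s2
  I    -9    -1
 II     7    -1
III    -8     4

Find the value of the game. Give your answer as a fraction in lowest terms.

Row I is strictly dominated by row III, so R never plays it.
The remaining 2×2 game on (II, III) × (s1, s2) has no saddle point. Let R play II with probability p; indifference gives 7p − 8(1−p) = −p + 4(1−p), so p = 3/5.
Similarly C's optimal q on s1 is 1/4, and the value is 7·(1/4) + (-1)·(3/4) = 1.

1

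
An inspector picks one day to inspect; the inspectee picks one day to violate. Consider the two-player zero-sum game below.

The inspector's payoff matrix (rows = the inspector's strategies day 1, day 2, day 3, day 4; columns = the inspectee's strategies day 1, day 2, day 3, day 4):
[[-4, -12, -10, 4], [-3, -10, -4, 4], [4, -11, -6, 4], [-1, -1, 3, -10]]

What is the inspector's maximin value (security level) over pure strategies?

The worst-case payoff for each row is day 1: -12, day 2: -10, day 3: -11, day 4: -10.
The best of these is -10.

-10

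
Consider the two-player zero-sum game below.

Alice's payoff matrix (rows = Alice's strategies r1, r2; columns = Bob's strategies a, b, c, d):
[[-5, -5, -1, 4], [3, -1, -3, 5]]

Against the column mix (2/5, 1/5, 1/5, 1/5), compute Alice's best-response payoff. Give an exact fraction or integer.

r1: (-5)·(2/5) + (-5)·(1/5) + (-1)·(1/5) + (4)·(1/5) = -12/5.
r2: (3)·(2/5) + (-1)·(1/5) + (-3)·(1/5) + (5)·(1/5) = 7/5.
The best pure response is r2 with expected payoff 7/5.

7/5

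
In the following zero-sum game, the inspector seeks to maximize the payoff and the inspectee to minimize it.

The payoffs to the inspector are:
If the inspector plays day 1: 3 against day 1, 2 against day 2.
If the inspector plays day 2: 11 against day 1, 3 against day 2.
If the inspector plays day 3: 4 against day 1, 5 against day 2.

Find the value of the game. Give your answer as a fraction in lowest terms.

43/9

Row day 1 is strictly dominated by row day 3, so the inspector never plays it.
The remaining 2×2 game on (day 2, day 3) × (day 1, day 2) has no saddle point. Let the inspector play day 2 with probability p; indifference gives 11p + 4(1−p) = 3p + 5(1−p), so p = 1/9.
Similarly the inspectee's optimal q on day 1 is 2/9, and the value is 11·(2/9) + (3)·(7/9) = 43/9.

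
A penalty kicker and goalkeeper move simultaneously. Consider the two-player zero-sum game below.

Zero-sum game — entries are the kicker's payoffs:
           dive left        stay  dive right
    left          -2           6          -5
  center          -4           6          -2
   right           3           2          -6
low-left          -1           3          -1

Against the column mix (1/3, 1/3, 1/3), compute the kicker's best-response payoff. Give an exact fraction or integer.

left: (-2)·(1/3) + (6)·(1/3) + (-5)·(1/3) = -1/3.
center: (-4)·(1/3) + (6)·(1/3) + (-2)·(1/3) = 0.
right: (3)·(1/3) + (2)·(1/3) + (-6)·(1/3) = -1/3.
low-left: (-1)·(1/3) + (3)·(1/3) + (-1)·(1/3) = 1/3.
The best pure response is low-left with expected payoff 1/3.

1/3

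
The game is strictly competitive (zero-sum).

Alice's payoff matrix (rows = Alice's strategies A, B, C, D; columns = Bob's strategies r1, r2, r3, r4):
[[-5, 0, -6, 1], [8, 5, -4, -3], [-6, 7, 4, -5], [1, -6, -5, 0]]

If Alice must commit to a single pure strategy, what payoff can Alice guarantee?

-4

The worst-case payoff for each row is A: -6, B: -4, C: -6, D: -6.
The best of these is -4.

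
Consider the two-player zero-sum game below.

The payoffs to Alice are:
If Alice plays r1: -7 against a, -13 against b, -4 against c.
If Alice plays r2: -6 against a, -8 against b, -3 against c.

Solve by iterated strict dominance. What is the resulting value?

Column a is strictly dominated by b for Bob (-13<-7, -8<-6); eliminate a.
Row r1 is strictly dominated by row r2 (-8>-13, -3>-4); eliminate r1.
Column c is strictly dominated by b for Bob (-8<-3); eliminate c.
Only (r2, b) remains, with payoff -8.

-8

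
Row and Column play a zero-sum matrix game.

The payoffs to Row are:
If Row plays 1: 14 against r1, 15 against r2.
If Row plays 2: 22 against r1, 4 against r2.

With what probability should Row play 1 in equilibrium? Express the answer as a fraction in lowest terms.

18/19

Row minima are 14 and 4, so Row's maximin is 14; column maxima are 22 and 15, so Column's minimax is 15. These differ, so the equilibrium is in mixed strategies.
Let Row play 1 with probability p. Column is indifferent when 14p + 22(1−p) = 15p + 4(1−p), giving p = 18/19.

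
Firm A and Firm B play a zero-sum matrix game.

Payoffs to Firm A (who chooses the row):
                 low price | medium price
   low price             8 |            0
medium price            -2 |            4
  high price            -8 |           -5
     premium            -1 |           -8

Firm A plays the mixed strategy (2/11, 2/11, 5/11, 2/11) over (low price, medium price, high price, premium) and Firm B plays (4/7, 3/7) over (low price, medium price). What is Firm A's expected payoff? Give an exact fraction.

-219/77

Against (4/7, 3/7), each row's expected payoff is low price: 32/7; medium price: 4/7; high price: -47/7; premium: -4.
Taking the (2/11, 2/11, 5/11, 2/11)-weighted average: (2/11)·(32/7) + (2/11)·(4/7) + (5/11)·(-47/7) + (2/11)·(-4) = -219/77.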